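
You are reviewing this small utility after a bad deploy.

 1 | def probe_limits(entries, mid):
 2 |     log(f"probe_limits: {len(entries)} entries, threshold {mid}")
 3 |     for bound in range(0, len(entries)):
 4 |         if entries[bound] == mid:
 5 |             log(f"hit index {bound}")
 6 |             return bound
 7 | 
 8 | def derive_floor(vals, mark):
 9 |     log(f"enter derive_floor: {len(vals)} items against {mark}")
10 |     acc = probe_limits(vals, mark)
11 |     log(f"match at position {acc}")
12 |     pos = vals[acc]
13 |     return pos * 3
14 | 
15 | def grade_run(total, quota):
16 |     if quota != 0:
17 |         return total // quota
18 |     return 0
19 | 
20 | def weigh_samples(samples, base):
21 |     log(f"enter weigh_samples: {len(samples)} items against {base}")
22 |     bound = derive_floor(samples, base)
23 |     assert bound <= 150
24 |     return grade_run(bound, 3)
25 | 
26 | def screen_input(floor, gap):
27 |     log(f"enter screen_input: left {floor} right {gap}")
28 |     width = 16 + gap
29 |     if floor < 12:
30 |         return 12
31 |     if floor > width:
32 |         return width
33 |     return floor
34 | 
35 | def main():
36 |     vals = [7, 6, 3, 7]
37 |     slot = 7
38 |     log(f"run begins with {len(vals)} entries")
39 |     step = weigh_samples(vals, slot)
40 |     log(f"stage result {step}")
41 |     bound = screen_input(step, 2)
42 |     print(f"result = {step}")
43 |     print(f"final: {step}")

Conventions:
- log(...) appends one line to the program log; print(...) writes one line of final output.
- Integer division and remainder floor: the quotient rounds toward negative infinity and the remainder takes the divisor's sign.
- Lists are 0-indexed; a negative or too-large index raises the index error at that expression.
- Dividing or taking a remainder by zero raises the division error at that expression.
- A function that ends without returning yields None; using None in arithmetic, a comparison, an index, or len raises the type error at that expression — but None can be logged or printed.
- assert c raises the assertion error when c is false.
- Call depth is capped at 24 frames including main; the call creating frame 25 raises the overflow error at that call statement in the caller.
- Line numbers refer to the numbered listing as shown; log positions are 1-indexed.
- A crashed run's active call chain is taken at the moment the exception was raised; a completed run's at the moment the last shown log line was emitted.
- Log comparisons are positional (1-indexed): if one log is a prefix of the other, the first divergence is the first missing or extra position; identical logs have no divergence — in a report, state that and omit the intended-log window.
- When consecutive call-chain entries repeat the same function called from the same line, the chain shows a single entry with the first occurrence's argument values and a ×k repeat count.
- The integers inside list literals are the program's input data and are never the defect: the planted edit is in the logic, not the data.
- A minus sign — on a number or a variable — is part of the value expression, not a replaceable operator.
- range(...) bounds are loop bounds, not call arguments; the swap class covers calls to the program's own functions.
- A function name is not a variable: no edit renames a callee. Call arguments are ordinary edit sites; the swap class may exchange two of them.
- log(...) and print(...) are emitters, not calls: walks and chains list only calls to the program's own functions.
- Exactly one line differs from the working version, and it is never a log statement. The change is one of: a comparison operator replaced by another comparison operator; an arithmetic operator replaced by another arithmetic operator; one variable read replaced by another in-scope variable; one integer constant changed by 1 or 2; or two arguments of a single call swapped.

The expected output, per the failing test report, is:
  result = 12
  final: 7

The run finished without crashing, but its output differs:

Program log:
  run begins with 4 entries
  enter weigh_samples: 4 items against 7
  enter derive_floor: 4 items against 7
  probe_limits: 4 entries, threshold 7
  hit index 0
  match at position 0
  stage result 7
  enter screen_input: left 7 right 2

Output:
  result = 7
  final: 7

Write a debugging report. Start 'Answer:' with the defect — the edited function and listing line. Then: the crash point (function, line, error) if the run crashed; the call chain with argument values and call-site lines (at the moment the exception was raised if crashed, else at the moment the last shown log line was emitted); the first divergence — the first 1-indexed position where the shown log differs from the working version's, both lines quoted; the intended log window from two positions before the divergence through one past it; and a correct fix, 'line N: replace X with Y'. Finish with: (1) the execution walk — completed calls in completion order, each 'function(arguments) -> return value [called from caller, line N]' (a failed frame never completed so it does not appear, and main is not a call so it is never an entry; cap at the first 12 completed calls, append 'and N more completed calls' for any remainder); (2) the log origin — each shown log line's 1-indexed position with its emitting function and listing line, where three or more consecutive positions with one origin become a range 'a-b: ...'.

Answer: the defect is in main at line 42.
Core observation: No log line changed; the fault shows up purely in the output.
Call chain: main -> screen_input(7, 2) (called at line 41).
First divergence: none (the log streams are identical).
Execution walk:
  probe_limits([7, 6, 3, 7], 7) -> 0  [called from derive_floor, line 10]
  derive_floor([7, 6, 3, 7], 7) -> 21  [called from weigh_samples, line 22]
  grade_run(21, 3) -> 7  [called from weigh_samples, line 24]
  weigh_samples([7, 6, 3, 7], 7) -> 7  [called from main, line 39]
  screen_input(7, 2) -> 12  [called from main, line 41]
Log origin:
  1: from main, line 38
  2: from weigh_samples, line 21
  3: from derive_floor, line 9
  4: from probe_limits, line 2
  5: from probe_limits, line 5
  6: from derive_floor, line 11
  7: from main, line 40
  8: from screen_input, line 27
A correct fix: line 42: replace `step` with `bound`.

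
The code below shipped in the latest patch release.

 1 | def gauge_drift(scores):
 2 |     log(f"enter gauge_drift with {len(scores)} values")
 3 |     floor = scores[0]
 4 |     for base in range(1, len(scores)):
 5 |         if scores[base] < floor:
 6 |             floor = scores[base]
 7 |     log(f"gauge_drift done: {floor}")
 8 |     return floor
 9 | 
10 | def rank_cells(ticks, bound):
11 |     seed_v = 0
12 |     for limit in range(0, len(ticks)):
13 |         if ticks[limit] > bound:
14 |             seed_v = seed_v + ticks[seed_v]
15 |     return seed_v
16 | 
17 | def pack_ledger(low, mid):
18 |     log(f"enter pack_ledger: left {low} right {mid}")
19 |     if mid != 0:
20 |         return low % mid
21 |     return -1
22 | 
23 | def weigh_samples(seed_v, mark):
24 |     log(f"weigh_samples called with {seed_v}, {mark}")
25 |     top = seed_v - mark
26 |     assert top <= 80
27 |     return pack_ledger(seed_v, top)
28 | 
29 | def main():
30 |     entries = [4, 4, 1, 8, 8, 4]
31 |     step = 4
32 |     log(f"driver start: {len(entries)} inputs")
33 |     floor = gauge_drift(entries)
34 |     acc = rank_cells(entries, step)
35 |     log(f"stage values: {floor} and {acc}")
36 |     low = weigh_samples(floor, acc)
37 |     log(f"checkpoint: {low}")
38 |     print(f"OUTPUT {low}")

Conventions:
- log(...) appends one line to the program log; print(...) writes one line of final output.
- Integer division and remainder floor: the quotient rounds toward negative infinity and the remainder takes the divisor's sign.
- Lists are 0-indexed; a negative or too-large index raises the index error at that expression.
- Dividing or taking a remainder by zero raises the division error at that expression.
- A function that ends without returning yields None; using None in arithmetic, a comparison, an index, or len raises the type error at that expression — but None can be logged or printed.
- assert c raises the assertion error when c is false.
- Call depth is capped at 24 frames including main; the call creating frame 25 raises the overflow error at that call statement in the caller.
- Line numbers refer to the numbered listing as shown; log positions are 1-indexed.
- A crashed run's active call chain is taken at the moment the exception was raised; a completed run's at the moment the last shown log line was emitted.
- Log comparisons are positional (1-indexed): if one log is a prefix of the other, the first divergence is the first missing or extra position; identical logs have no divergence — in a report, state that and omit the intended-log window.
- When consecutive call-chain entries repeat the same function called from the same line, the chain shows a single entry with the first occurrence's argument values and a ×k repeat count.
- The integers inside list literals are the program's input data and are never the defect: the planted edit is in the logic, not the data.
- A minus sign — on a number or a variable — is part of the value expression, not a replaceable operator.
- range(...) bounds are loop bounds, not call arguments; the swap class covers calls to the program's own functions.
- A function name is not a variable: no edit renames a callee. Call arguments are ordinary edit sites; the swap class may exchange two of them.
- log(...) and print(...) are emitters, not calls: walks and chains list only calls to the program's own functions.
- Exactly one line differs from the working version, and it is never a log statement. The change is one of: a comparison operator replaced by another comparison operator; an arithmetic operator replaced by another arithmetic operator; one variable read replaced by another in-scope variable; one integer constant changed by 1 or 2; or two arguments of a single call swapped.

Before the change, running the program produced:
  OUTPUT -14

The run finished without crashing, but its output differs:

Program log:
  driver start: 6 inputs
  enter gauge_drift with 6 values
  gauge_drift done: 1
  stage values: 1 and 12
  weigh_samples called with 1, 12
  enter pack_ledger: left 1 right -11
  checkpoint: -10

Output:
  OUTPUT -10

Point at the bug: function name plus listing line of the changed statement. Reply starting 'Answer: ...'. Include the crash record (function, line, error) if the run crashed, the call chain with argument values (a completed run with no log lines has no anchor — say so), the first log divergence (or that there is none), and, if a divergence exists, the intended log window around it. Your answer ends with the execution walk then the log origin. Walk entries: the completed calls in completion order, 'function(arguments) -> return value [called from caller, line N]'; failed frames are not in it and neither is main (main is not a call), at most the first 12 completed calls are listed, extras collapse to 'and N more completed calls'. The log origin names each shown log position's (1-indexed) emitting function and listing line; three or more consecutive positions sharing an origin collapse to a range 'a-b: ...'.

Answer: the defect is in rank_cells at line 14.
Core observation: The log first diverges at position 4: the faulty run prints 'stage values: 1 and 12' where the working version prints 'stage values: 1 and 16'.
Call chain: main.
First divergence: position 4 — the shown line 'stage values: 1 and 12' should read 'stage values: 1 and 16'.
Intended log window:
  2: enter gauge_drift with 6 values
  3: gauge_drift done: 1
  4: stage values: 1 and 16
  5: weigh_samples called with 1, 16
Execution walk:
  gauge_drift([4, 4, 1, 8, 8, 4]) -> 1  [called from main, line 33]
  rank_cells([4, 4, 1, 8, 8, 4], 4) -> 12  [called from main, line 34]
  pack_ledger(1, -11) -> -10  [called from weigh_samples, line 27]
  weigh_samples(1, 12) -> -10  [called from main, line 36]
Origin of each log line:
  1: emitted by main (line 32)
  2: emitted by gauge_drift (line 2)
  3: emitted by gauge_drift (line 7)
  4: emitted by main (line 35)
  5: emitted by weigh_samples (line 24)
  6: emitted by pack_ledger (line 18)
  7: emitted by main (line 37)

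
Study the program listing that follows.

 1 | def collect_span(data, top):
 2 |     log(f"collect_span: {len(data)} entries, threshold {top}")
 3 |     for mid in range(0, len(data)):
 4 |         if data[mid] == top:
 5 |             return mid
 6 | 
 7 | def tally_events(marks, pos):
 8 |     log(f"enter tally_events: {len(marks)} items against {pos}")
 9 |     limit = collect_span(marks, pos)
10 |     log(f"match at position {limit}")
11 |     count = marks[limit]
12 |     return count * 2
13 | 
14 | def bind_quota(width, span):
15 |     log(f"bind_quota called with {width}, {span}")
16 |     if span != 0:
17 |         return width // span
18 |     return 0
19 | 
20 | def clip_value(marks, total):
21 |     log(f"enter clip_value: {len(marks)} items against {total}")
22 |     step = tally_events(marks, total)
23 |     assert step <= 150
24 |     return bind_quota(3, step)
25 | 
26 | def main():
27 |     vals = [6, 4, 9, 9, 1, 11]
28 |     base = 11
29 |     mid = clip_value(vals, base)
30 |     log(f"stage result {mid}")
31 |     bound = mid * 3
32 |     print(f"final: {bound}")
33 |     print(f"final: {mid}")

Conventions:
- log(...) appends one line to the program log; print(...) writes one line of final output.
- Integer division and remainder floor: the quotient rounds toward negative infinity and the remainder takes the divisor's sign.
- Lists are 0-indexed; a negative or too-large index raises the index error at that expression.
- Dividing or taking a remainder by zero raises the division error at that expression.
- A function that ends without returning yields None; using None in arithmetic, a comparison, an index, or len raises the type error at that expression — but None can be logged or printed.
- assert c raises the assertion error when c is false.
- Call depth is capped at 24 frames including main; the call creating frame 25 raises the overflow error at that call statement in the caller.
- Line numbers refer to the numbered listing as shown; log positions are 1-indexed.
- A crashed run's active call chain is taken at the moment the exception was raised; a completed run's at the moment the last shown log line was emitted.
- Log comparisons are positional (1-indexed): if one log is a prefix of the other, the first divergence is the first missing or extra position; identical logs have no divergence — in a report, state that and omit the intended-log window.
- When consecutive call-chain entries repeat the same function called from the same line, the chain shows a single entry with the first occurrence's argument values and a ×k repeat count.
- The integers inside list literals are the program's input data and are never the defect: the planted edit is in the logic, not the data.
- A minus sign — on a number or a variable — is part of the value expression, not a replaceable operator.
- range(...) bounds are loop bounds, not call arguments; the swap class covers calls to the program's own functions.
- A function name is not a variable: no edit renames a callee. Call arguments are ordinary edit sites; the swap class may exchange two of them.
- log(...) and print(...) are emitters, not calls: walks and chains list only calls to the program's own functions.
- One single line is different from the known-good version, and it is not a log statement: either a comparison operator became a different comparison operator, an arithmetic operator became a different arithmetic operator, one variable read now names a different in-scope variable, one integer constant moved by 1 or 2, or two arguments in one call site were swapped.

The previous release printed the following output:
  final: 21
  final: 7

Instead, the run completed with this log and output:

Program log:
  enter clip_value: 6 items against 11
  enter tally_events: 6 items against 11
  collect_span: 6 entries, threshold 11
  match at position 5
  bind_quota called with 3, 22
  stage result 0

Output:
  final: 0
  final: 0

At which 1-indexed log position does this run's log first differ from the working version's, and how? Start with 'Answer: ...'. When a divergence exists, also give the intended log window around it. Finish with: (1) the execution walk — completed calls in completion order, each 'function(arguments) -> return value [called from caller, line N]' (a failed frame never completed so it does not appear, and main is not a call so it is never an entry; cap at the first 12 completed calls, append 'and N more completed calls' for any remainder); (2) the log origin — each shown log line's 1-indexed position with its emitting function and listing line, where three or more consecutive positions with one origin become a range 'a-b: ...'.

Answer: position 5 — the shown line 'bind_quota called with 3, 22' should read 'bind_quota called with 22, 3'.
Intended log window:
  3: collect_span: 6 entries, threshold 11
  4: match at position 5
  5: bind_quota called with 22, 3
  6: stage result 7
Execution walk:
  collect_span([6, 4, 9, 9, 1, 11], 11) -> 5  [called from tally_events, line 9]
  tally_events([6, 4, 9, 9, 1, 11], 11) -> 22  [called from clip_value, line 22]
  bind_quota(3, 22) -> 0  [called from clip_value, line 24]
  clip_value([6, 4, 9, 9, 1, 11], 11) -> 0  [called from main, line 29]
Log origins:
  1 — clip_value, line 21
  2 — tally_events, line 8
  3 — collect_span, line 2
  4 — tally_events, line 10
  5 — bind_quota, line 15
  6 — main, line 30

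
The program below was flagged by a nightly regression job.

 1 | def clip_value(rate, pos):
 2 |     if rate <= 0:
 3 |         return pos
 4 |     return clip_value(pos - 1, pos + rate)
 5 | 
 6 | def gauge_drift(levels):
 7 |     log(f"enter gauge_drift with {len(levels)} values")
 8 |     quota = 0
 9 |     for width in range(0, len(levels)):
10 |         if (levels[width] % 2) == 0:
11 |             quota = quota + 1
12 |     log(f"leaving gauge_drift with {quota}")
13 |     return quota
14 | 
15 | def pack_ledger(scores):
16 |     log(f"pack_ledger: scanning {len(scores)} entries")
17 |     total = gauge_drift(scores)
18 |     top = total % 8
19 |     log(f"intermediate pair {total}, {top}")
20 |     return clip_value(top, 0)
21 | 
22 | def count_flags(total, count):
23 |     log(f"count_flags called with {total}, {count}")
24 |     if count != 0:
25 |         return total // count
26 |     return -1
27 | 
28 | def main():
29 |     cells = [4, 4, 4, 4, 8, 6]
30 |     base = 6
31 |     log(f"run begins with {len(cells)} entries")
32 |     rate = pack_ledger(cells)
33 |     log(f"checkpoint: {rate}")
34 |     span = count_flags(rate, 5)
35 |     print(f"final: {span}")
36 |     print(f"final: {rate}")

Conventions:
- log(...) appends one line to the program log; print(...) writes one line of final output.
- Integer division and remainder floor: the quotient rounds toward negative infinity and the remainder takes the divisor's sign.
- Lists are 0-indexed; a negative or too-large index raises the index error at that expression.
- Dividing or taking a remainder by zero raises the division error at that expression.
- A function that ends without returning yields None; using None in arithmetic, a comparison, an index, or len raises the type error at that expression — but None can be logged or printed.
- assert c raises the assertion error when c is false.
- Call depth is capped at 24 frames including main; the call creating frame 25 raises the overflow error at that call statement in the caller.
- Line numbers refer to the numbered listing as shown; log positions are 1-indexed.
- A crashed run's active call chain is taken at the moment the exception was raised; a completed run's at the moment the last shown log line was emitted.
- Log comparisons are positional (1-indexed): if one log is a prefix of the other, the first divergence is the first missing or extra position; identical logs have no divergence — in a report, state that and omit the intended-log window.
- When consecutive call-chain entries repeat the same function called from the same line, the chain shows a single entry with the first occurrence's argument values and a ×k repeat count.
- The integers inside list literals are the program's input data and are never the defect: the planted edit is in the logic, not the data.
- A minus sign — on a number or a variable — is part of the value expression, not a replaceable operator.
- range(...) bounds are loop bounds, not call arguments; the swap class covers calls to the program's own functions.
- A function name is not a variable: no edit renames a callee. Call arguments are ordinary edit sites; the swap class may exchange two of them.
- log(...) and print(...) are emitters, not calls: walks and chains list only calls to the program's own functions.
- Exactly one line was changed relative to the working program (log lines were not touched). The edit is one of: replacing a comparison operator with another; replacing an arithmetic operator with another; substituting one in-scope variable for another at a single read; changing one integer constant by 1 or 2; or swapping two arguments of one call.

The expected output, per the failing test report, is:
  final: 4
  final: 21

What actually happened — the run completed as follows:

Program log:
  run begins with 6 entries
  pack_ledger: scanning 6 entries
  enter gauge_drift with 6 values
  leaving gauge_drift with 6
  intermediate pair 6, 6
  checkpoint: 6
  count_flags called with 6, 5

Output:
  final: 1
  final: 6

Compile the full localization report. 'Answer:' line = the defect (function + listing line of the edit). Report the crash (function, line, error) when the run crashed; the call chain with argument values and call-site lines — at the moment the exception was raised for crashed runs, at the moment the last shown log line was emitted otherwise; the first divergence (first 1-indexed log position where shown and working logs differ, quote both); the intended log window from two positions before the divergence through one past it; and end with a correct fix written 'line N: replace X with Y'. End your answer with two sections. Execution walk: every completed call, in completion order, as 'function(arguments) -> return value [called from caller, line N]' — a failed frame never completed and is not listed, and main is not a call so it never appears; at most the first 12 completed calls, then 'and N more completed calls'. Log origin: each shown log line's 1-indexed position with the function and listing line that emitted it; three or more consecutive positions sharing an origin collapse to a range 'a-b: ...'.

Answer: the defect is in clip_value at line 4.
The tell: The log first diverges at position 6: the faulty run prints 'checkpoint: 6' where the working version prints 'checkpoint: 21'.
Call chain: main -> count_flags(6, 5) (called at line 34).
First divergence: position 6 — the shown line 'checkpoint: 6' should read 'checkpoint: 21'.
Intended log window:
  4: leaving gauge_drift with 6
  5: intermediate pair 6, 6
  6: checkpoint: 21
  7: count_flags called with 21, 5
Execution walk:
  gauge_drift([4, 4, 4, 4, 8, 6]) -> 6  [called from pack_ledger, line 17]
  clip_value(-1, 6) -> 6  [called from clip_value, line 4]
  clip_value(6, 0) -> 6  [called from pack_ledger, line 20]
  pack_ledger([4, 4, 4, 4, 8, 6]) -> 6  [called from main, line 32]
  count_flags(6, 5) -> 1  [called from main, line 34]
Origin of each log line:
  1 — main, line 31
  2 — pack_ledger, line 16
  3 — gauge_drift, line 7
  4 — gauge_drift, line 12
  5 — pack_ledger, line 19
  6 — main, line 33
  7 — count_flags, line 23
A correct fix: line 4: replace `pos - 1` with `rate - 1`.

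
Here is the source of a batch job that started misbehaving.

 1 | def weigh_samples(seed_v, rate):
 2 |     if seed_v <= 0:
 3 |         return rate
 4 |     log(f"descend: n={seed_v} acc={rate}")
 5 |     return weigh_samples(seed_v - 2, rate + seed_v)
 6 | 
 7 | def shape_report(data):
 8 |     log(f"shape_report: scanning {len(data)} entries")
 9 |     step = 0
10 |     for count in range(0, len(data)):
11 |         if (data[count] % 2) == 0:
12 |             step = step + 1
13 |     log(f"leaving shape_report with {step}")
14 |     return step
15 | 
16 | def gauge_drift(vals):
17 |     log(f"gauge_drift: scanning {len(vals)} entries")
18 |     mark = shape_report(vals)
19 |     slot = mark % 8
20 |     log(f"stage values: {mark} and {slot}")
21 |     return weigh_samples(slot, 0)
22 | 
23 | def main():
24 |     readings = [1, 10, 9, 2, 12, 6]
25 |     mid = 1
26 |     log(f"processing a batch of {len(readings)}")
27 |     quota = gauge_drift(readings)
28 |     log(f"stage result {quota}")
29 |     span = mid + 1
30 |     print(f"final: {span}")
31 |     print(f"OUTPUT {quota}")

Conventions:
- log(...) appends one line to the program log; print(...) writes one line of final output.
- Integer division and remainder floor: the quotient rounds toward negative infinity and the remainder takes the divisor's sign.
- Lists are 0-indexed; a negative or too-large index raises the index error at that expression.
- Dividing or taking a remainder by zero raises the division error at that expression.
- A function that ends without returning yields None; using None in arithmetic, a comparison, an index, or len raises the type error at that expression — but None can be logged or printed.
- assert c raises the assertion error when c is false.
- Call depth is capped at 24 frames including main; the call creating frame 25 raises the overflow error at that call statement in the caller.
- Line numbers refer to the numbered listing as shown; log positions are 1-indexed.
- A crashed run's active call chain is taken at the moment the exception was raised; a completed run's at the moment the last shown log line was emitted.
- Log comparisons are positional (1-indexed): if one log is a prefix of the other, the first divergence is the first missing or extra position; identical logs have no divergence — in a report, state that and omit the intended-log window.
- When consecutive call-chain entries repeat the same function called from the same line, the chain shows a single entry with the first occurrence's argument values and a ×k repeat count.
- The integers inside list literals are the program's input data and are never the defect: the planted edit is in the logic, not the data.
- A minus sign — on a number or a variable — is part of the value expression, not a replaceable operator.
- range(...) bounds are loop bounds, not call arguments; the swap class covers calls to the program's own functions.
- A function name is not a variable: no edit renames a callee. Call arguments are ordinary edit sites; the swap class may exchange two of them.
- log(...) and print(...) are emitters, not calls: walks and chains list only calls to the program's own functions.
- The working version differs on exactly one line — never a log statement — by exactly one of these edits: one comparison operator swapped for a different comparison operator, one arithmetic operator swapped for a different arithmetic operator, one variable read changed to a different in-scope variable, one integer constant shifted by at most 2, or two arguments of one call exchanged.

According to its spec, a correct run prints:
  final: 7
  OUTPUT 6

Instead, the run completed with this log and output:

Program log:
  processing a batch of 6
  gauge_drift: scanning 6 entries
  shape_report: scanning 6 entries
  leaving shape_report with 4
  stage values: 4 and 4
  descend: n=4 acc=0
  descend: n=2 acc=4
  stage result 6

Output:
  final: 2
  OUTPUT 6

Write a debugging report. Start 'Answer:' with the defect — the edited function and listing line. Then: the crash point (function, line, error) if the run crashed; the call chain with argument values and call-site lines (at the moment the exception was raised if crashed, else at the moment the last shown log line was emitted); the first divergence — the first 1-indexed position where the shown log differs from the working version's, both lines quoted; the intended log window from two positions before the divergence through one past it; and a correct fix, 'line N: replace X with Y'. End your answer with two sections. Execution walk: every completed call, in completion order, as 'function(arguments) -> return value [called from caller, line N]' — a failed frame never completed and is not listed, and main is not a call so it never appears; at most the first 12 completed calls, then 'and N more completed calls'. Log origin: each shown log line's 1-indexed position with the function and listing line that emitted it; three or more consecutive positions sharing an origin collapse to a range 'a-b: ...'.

Answer: the defect is in main at line 29.
Core observation: No log line changed; the fault shows up purely in the output.
Call chain: main.
First divergence: none; the two logs match at every position.
Execution walk:
  shape_report([1, 10, 9, 2, 12, 6]) -> 4  [called from gauge_drift, line 18]
  weigh_samples(0, 6) -> 6  [called from weigh_samples, line 5]
  weigh_samples(2, 4) -> 6  [called from weigh_samples, line 5]
  weigh_samples(4, 0) -> 6  [called from gauge_drift, line 21]
  gauge_drift([1, 10, 9, 2, 12, 6]) -> 6  [called from main, line 27]
Origin of each log line:
  1: from main, line 26
  2: from gauge_drift, line 17
  3: from shape_report, line 8
  4: from shape_report, line 13
  5: from gauge_drift, line 20
  6: from weigh_samples, line 4
  7: from weigh_samples, line 4
  8: from main, line 28
A correct fix: line 29: replace `mid` with `quota`.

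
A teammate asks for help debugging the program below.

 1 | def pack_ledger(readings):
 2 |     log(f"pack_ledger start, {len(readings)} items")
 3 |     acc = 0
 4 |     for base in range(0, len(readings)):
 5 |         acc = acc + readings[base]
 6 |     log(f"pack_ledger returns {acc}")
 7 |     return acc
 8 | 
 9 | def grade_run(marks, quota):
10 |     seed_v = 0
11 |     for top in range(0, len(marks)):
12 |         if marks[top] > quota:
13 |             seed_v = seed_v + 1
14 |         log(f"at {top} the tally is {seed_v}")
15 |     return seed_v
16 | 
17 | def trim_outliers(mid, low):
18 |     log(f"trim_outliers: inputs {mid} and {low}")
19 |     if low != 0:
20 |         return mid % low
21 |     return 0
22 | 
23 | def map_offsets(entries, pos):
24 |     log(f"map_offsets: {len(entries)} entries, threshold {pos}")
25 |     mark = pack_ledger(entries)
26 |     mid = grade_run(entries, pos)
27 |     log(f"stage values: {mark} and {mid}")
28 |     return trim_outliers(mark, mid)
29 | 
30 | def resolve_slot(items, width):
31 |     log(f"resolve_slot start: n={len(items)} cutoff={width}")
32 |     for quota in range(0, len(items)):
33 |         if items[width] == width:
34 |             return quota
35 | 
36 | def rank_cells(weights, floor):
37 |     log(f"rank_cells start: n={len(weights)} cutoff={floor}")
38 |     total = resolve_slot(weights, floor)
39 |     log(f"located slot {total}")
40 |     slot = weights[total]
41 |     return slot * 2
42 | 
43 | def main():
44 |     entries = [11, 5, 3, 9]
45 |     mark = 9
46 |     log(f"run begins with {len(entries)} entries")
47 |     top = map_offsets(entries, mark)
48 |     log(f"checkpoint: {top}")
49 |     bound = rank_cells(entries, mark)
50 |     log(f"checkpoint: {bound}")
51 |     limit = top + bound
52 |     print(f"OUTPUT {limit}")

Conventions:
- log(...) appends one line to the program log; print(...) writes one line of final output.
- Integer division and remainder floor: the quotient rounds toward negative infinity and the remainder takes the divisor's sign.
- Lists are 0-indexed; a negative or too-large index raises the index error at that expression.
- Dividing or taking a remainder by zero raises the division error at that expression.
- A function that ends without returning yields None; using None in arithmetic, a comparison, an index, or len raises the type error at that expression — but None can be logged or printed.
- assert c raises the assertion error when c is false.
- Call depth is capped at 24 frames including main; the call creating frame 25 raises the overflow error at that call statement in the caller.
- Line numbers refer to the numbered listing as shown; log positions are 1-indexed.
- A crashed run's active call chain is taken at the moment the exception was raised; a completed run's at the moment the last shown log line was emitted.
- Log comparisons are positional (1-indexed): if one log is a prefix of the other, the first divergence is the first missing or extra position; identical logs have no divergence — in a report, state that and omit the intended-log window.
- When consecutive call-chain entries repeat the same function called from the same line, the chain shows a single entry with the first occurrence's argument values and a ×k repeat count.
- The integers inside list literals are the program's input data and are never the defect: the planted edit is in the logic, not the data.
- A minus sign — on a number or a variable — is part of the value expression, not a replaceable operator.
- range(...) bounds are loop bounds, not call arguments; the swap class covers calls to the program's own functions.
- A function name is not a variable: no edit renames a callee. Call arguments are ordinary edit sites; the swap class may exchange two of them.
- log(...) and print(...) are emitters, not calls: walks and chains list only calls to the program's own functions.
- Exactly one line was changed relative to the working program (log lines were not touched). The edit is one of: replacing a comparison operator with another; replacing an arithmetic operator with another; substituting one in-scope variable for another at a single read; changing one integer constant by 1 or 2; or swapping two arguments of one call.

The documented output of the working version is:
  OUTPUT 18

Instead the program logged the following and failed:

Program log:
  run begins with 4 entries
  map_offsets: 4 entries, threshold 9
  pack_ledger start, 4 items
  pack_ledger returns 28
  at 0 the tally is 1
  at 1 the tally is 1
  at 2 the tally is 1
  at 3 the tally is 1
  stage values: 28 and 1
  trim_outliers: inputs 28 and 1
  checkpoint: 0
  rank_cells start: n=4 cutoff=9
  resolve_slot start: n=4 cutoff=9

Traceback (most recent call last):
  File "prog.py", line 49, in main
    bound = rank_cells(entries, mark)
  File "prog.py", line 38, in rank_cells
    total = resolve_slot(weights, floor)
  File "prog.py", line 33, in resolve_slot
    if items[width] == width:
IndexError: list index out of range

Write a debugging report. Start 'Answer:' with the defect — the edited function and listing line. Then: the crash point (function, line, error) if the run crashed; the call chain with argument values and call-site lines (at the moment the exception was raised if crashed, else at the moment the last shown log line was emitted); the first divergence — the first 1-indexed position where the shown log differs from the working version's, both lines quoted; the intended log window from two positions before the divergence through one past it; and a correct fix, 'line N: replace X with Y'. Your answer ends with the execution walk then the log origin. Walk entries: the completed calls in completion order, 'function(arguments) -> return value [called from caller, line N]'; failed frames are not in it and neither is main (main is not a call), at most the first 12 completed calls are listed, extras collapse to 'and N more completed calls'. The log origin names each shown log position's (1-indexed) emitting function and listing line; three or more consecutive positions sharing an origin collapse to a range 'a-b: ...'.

Answer: the defect is in resolve_slot at line 33.
The tell: Only 13 log lines were emitted before the run died; the intended continuation was 'located slot 3'.
Crash: resolve_slot, line 33, IndexError.
Call chain: main -> rank_cells([11, 5, 3, 9], 9) (called at line 49) -> resolve_slot([11, 5, 3, 9], 9) (called at line 38).
First divergence: position 14 — the faulty run's log ends after 13 lines; the working version continues with 'located slot 3'.
Intended log window:
  12: rank_cells start: n=4 cutoff=9
  13: resolve_slot start: n=4 cutoff=9
  14: located slot 3
  15: checkpoint: 18
Execution walk:
  pack_ledger([11, 5, 3, 9]) -> 28  [called from map_offsets, line 25]
  grade_run([11, 5, 3, 9], 9) -> 1  [called from map_offsets, line 26]
  trim_outliers(28, 1) -> 0  [called from map_offsets, line 28]
  map_offsets([11, 5, 3, 9], 9) -> 0  [called from main, line 47]
Origin of each log line:
  1: emitted by main (line 46)
  2: emitted by map_offsets (line 24)
  3: emitted by pack_ledger (line 2)
  4: emitted by pack_ledger (line 6)
  5-8: emitted by grade_run (line 14)
  9: emitted by map_offsets (line 27)
  10: emitted by trim_outliers (line 18)
  11: emitted by main (line 48)
  12: emitted by rank_cells (line 37)
  13: emitted by resolve_slot (line 31)
A correct fix: line 33: replace `items[width]` with `items[quota]`.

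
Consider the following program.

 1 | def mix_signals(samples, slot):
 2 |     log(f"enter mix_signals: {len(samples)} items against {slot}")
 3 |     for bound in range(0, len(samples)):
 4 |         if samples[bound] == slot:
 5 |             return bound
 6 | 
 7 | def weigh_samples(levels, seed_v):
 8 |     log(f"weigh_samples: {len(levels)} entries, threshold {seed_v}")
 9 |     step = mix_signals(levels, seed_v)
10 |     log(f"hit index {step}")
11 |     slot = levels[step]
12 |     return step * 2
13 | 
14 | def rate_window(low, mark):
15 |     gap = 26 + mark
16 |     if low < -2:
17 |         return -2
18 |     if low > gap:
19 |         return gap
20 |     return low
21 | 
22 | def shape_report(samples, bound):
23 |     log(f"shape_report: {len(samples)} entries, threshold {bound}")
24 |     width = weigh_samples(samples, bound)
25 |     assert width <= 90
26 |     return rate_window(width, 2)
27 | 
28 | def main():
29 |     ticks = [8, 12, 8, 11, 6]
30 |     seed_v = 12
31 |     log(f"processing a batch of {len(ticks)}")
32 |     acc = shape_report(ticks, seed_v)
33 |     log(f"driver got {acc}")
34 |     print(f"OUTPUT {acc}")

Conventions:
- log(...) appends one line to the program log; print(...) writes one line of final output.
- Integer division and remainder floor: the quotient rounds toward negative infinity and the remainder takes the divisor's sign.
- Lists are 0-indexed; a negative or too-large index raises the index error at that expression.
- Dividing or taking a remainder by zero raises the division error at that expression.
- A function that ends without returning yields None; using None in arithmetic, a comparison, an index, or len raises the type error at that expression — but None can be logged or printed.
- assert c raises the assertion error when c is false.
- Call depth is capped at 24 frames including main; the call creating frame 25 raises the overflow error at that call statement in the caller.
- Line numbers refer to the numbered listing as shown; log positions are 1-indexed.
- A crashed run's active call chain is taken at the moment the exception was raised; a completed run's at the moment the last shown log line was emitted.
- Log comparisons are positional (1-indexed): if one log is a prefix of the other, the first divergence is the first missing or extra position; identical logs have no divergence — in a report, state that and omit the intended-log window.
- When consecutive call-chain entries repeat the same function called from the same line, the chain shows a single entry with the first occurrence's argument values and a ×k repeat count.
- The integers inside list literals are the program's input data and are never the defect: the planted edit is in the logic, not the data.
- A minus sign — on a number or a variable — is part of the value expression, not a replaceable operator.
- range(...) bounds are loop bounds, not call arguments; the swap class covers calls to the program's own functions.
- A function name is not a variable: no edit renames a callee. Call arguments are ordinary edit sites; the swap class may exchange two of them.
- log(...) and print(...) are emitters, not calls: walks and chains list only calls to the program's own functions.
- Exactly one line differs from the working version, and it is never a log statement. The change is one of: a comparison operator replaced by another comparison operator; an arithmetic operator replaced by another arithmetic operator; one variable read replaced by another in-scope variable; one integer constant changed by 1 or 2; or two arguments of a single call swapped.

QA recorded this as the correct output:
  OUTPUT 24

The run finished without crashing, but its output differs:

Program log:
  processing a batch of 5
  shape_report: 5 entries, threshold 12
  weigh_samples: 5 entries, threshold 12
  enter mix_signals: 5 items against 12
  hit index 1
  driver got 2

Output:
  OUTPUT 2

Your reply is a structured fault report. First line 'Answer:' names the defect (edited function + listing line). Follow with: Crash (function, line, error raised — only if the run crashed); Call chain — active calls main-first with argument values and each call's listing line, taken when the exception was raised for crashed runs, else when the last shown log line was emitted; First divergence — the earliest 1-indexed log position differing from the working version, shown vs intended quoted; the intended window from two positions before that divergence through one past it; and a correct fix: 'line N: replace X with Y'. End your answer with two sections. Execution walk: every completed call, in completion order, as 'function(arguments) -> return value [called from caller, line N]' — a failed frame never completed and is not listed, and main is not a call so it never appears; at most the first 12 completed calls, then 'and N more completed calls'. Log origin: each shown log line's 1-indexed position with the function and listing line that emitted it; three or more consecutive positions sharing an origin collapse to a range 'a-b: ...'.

Answer: the defect is in weigh_samples at line 12.
Key fact: The log first diverges at position 6: the faulty run prints 'driver got 2' where the working version prints 'driver got 24'.
Call chain: main.
First divergence: position 6 — shown 'driver got 2', intended 'driver got 24'.
Intended log window:
  4: enter mix_signals: 5 items against 12
  5: hit index 1
  6: driver got 24
Execution walk:
  mix_signals([8, 12, 8, 11, 6], 12) -> 1  [called from weigh_samples, line 9]
  weigh_samples([8, 12, 8, 11, 6], 12) -> 2  [called from shape_report, line 24]
  rate_window(2, 2) -> 2  [called from shape_report, line 26]
  shape_report([8, 12, 8, 11, 6], 12) -> 2  [called from main, line 32]
Log origin:
  1: logged in main at line 31
  2: logged in shape_report at line 23
  3: logged in weigh_samples at line 8
  4: logged in mix_signals at line 2
  5: logged in weigh_samples at line 10
  6: logged in main at line 33
A correct fix: line 12: replace `step` with `slot`.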